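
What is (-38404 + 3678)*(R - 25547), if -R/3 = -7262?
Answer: 130604486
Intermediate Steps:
R = 21786 (R = -3*(-7262) = 21786)
(-38404 + 3678)*(R - 25547) = (-38404 + 3678)*(21786 - 25547) = -34726*(-3761) = 130604486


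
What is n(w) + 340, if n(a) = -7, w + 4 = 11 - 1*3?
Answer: 333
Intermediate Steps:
w = 4 (w = -4 + (11 - 1*3) = -4 + (11 - 3) = -4 + 8 = 4)
n(w) + 340 = -7 + 340 = 333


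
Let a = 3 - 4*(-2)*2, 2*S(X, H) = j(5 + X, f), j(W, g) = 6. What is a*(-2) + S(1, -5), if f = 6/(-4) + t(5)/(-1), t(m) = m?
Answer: -35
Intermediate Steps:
f = -13/2 (f = 6/(-4) + 5/(-1) = 6*(-1/4) + 5*(-1) = -3/2 - 5 = -13/2 ≈ -6.5000)
S(X, H) = 3 (S(X, H) = (1/2)*6 = 3)
a = 19 (a = 3 - (-8)*2 = 3 - 1*(-16) = 3 + 16 = 19)
a*(-2) + S(1, -5) = 19*(-2) + 3 = -38 + 3 = -35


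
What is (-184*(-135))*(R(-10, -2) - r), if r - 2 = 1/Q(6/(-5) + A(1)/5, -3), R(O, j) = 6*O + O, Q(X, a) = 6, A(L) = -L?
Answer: -1792620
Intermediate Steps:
R(O, j) = 7*O
r = 13/6 (r = 2 + 1/6 = 13/6 ≈ 2.1667)
(-184*(-135))*(R(-10, -2) - r) = (-184*(-135))*(7*(-10) - 1*13/6) = 24840*(-70 - 13/6) = 24840*(-433/6) = -1792620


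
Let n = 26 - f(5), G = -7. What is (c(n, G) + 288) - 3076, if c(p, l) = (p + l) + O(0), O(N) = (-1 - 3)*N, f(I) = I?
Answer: -2774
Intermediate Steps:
O(N) = -4*N
n = 21 (n = 26 - 1*5 = 26 - 5 = 21)
c(p, l) = l + p (c(p, l) = (p + l) - 4*0 = (l + p) + 0 = l + p)
(c(n, G) + 288) - 3076 = ((-7 + 21) + 288) - 3076 = (14 + 288) - 3076 = 302 - 3076 = -2774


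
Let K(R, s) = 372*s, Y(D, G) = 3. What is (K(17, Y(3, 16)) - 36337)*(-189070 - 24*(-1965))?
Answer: 4998212110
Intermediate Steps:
(K(17, Y(3, 16)) - 36337)*(-189070 - 24*(-1965)) = (372*3 - 36337)*(-189070 - 24*(-1965)) = (1116 - 36337)*(-189070 + 47160) = -35221*(-141910) = 4998212110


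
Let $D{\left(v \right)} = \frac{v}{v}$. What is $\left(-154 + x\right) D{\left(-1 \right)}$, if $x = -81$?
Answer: $-235$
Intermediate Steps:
$D{\left(v \right)} = 1$
$\left(-154 + x\right) D{\left(-1 \right)} = \left(-154 - 81\right) 1 = \left(-235\right) 1 = -235$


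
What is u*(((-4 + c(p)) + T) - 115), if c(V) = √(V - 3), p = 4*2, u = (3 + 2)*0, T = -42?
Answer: 0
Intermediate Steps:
u = 0 (u = 5*0 = 0)
p = 8
c(V) = √(-3 + V)
u*(((-4 + c(p)) + T) - 115) = 0*(((-4 + √(-3 + 8)) - 42) - 115) = 0*(((-4 + √5) - 42) - 115) = 0*((-46 + √5) - 115) = 0*(-161 + √5) = 0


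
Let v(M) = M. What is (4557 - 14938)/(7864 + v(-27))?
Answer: -10381/7837 ≈ -1.3246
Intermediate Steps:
(4557 - 14938)/(7864 + v(-27)) = (4557 - 14938)/(7864 - 27) = -10381/7837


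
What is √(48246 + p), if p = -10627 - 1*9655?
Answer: 2*√6991 ≈ 167.22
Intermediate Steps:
p = -20282 (p = -10627 - 9655 = -20282)
√(48246 + p) = √(48246 - 20282) = √27964 = 2*√6991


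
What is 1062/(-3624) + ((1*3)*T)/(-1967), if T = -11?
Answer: -328227/1188068 ≈ -0.27627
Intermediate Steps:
1062/(-3624) + ((1*3)*T)/(-1967) = 1062/(-3624) + ((1*3)*(-11))/(-1967) = 1062*(-1/3624) + (3*(-11))*(-1/1967) = -177/604 - 33*(-1/1967) = -177/604 + 33/1967 = -328227/1188068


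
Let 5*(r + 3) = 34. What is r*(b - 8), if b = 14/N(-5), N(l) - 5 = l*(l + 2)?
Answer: -1387/50 ≈ -27.740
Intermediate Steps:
N(l) = 5 + l*(2 + l) (N(l) = 5 + l*(l + 2) = 5 + l*(2 + l))
r = 19/5 (r = -3 + (⅕)*34 = -3 + 34/5 = 19/5 ≈ 3.8000)
b = 7/10 (b = 14/(5 + (-5)² + 2*(-5)) = 14/(5 + 25 - 10) = 14/20 = 14*(1/20) = 7/10 ≈ 0.70000)
r*(b - 8) = 19*(7/10 - 8)/5 = (19/5)*(-73/10) = -1387/50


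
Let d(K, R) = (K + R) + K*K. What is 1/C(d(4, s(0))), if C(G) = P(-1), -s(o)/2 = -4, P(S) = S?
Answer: -1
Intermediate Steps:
s(o) = 8 (s(o) = -2*(-4) = 8)
d(K, R) = K + R + K² (d(K, R) = (K + R) + K² = K + R + K²)
C(G) = -1
1/C(d(4, s(0))) = 1/(-1) = -1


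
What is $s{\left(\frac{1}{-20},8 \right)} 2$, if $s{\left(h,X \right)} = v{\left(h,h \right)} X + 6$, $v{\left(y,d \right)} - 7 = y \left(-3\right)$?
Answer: $\frac{632}{5} \approx 126.4$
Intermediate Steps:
$v{\left(y,d \right)} = 7 - 3 y$ ($v{\left(y,d \right)} = 7 + y \left(-3\right) = 7 - 3 y$)
$s{\left(h,X \right)} = 6 + X \left(7 - 3 h\right)$ ($s{\left(h,X \right)} = \left(7 - 3 h\right) X + 6 = X \left(7 - 3 h\right) + 6 = 6 + X \left(7 - 3 h\right)$)
$s{\left(\frac{1}{-20},8 \right)} 2 = \left(6 - 8 \left(-7 + \frac{3}{-20}\right)\right) 2 = \left(6 - 8 \left(-7 + 3 \left(- \frac{1}{20}\right)\right)\right) 2 = \left(6 - 8 \left(-7 - \frac{3}{20}\right)\right) 2 = \left(6 - 8 \left(- \frac{143}{20}\right)\right) 2 = \left(6 + \frac{286}{5}\right) 2 = \frac{316}{5} \cdot 2 = \frac{632}{5}$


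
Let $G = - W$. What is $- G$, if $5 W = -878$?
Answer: $- \frac{878}{5} \approx -175.6$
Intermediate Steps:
$W = - \frac{878}{5}$ ($W = \frac{1}{5} \left(-878\right) = - \frac{878}{5} \approx -175.6$)
$G = \frac{878}{5}$ ($G = \left(-1\right) \left(- \frac{878}{5}\right) = \frac{878}{5} \approx 175.6$)
$- G = \left(-1\right) \frac{878}{5} = - \frac{878}{5}$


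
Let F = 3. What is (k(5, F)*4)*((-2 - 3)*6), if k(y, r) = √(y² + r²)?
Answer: -120*√34 ≈ -699.71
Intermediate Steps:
k(y, r) = √(r² + y²)
(k(5, F)*4)*((-2 - 3)*6) = (√(3² + 5²)*4)*((-2 - 3)*6) = (√(9 + 25)*4)*(-5*6) = (√34*4)*(-30) = (4*√34)*(-30) = -120*√34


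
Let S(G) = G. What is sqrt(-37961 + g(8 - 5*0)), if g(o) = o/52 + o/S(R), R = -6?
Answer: 5*I*sqrt(2309619)/39 ≈ 194.84*I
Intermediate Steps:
g(o) = -23*o/156 (g(o) = o/52 + o/(-6) = o*(1/52) + o*(-1/6) = o/52 - o/6 = -23*o/156)
sqrt(-37961 + g(8 - 5*0)) = sqrt(-37961 - 23*(8 - 5*0)/156) = sqrt(-37961 - 23*(8 + 0)/156) = sqrt(-37961 - 23/156*8) = sqrt(-37961 - 46/39) = sqrt(-1480525/39) = 5*I*sqrt(2309619)/39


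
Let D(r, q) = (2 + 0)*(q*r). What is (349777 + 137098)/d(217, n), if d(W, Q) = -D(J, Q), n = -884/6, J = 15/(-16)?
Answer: -389500/221 ≈ -1762.4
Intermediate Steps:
J = -15/16 (J = 15*(-1/16) = -15/16 ≈ -0.93750)
n = -442/3 (n = -884/6 = -13*34/3 = -442/3 ≈ -147.33)
D(r, q) = 2*q*r (D(r, q) = 2*(q*r) = 2*q*r)
d(W, Q) = 15*Q/8 (d(W, Q) = -2*Q*(-15)/16 = -(-15)*Q/8 = 15*Q/8)
(349777 + 137098)/d(217, n) = (349777 + 137098)/(((15/8)*(-442/3))) = 486875/(-1105/4) = 486875*(-4/1105) = -389500/221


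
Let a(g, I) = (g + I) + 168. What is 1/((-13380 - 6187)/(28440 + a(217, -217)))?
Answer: -28608/19567 ≈ -1.4621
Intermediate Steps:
a(g, I) = 168 + I + g (a(g, I) = (I + g) + 168 = 168 + I + g)
1/((-13380 - 6187)/(28440 + a(217, -217))) = 1/((-13380 - 6187)/(28440 + (168 - 217 + 217))) = 1/(-19567/(28440 + 168)) = 1/(-19567/28608) = -28608/19567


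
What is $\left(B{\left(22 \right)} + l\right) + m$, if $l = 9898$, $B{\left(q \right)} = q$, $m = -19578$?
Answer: $-9658$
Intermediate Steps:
$\left(B{\left(22 \right)} + l\right) + m = \left(22 + 9898\right) - 19578 = 9920 - 19578 = -9658$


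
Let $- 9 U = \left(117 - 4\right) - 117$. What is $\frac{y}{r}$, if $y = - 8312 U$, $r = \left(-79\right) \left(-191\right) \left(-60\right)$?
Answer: $\frac{8312}{2037015} \approx 0.0040805$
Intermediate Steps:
$U = \frac{4}{9}$ ($U = - \frac{\left(117 - 4\right) - 117}{9} = - \frac{113 - 117}{9} = \left(- \frac{1}{9}\right) \left(-4\right) = \frac{4}{9} \approx 0.44444$)
$r = -905340$ ($r = 15089 \left(-60\right) = -905340$)
$y = - \frac{33248}{9}$ ($y = \left(-8312\right) \frac{4}{9} = - \frac{33248}{9} \approx -3694.2$)
$\frac{y}{r} = - \frac{33248}{9 \left(-905340\right)} = \left(- \frac{33248}{9}\right) \left(- \frac{1}{905340}\right) = \frac{8312}{2037015}$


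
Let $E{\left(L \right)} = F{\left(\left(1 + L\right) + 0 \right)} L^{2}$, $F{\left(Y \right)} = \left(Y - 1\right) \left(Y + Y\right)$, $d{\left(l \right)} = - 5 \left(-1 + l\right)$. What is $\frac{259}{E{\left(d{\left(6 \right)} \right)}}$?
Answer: $\frac{259}{750000} \approx 0.00034533$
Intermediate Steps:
$d{\left(l \right)} = 5 - 5 l$
$F{\left(Y \right)} = 2 Y \left(-1 + Y\right)$ ($F{\left(Y \right)} = \left(-1 + Y\right) 2 Y = 2 Y \left(-1 + Y\right)$)
$E{\left(L \right)} = 2 L^{3} \left(1 + L\right)$ ($E{\left(L \right)} = 2 \left(\left(1 + L\right) + 0\right) \left(-1 + \left(\left(1 + L\right) + 0\right)\right) L^{2} = 2 \left(1 + L\right) \left(-1 + \left(1 + L\right)\right) L^{2} = 2 \left(1 + L\right) L L^{2} = 2 L \left(1 + L\right) L^{2} = 2 L^{3} \left(1 + L\right)$)
$\frac{259}{E{\left(d{\left(6 \right)} \right)}} = \frac{259}{2 \left(5 - 30\right)^{3} \left(1 + \left(5 - 30\right)\right)} = \frac{259}{2 \left(-25\right)^{3} \left(1 - 25\right)} = \frac{259}{2 \left(-15625\right) \left(-24\right)} = \frac{259}{750000}$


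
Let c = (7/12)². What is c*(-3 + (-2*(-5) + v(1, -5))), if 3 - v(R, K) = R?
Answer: 49/16 ≈ 3.0625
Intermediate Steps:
v(R, K) = 3 - R
c = 49/144 (c = (7*(1/12))² = (7/12)² = 49/144 ≈ 0.34028)
c*(-3 + (-2*(-5) + v(1, -5))) = 49*(-3 + (-2*(-5) + (3 - 1*1)))/144 = 49*(-3 + (10 + (3 - 1)))/144 = 49*(-3 + (10 + 2))/144 = 49*(-3 + 12)/144 = (49/144)*9 = 49/16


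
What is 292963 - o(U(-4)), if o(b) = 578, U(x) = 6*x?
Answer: 292385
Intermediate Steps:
292963 - o(U(-4)) = 292963 - 1*578 = 292963 - 578 = 292385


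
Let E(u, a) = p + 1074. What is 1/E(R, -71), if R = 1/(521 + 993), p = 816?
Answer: 1/1890 ≈ 0.00052910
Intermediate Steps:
R = 1/1514 ≈ 0.00066050
E(u, a) = 1890 (E(u, a) = 816 + 1074 = 1890)
1/E(R, -71) = 1/1890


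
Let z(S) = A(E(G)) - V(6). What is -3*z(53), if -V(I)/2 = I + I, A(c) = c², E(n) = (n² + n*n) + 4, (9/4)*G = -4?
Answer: -856360/2187 ≈ -391.57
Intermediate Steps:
G = -16/9 (G = (4/9)*(-4) = -16/9 ≈ -1.7778)
E(n) = 4 + 2*n² (E(n) = (n² + n²) + 4 = 2*n² + 4 = 4 + 2*n²)
V(I) = -4*I (V(I) = -2*(I + I) = -4*I)
z(S) = 856360/6561 (z(S) = (4 + 2*(-16/9)²)² - (-4)*6 = (4 + 2*(256/81))² - 1*(-24) = (4 + 512/81)² + 24 = (836/81)² + 24 = 698896/6561 + 24 = 856360/6561)
-3*z(53) = -3*856360/6561 = -856360/2187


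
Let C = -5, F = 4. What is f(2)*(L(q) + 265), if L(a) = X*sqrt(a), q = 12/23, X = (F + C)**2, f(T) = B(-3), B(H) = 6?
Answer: 1590 + 12*sqrt(69)/23 ≈ 1594.3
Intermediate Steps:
f(T) = 6
X = 1 (X = (4 - 5)**2 = (-1)**2 = 1)
q = 12/23 (q = 12*(1/23) = 12/23 ≈ 0.52174)
L(a) = sqrt(a) (L(a) = 1*sqrt(a) = sqrt(a))
f(2)*(L(q) + 265) = 6*(sqrt(12/23) + 265) = 6*(2*sqrt(69)/23 + 265) = 6*(265 + 2*sqrt(69)/23) = 1590 + 12*sqrt(69)/23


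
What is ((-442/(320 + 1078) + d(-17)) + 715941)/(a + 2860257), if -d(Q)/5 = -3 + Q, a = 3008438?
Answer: 500512438/4102217805 ≈ 0.12201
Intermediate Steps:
d(Q) = 15 - 5*Q (d(Q) = -5*(-3 + Q) = 15 - 5*Q)
((-442/(320 + 1078) + d(-17)) + 715941)/(a + 2860257) = ((-442/(320 + 1078) + (15 - 5*(-17))) + 715941)/(3008438 + 2860257) = ((-442/1398 + (15 + 85)) + 715941)/5868695 = (((1/1398)*(-442) + 100) + 715941)*(1/5868695) = ((-221/699 + 100) + 715941)*(1/5868695) = (69679/699 + 715941)*(1/5868695) = (500512438/699)*(1/5868695) = 500512438/4102217805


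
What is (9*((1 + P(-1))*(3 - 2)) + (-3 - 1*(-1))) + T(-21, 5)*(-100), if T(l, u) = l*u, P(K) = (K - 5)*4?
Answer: 10291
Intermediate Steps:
P(K) = -20 + 4*K (P(K) = (-5 + K)*4 = -20 + 4*K)
(9*((1 + P(-1))*(3 - 2)) + (-3 - 1*(-1))) + T(-21, 5)*(-100) = (9*((1 + (-20 + 4*(-1)))*(3 - 2)) + (-3 - 1*(-1))) - 21*5*(-100) = (9*((1 + (-20 - 4))*1) + (-3 + 1)) - 105*(-100) = (9*((1 - 24)*1) - 2) + 10500 = (9*(-23*1) - 2) + 10500 = (9*(-23) - 2) + 10500 = (-207 - 2) + 10500 = -209 + 10500 = 10291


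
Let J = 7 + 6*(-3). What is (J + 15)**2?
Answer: 16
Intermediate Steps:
J = -11 (J = 7 - 18 = -11)
(J + 15)**2 = (-11 + 15)**2 = 4**2 = 16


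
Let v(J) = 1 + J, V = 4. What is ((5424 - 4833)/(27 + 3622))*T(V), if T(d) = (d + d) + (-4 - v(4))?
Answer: -591/3649 ≈ -0.16196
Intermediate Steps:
T(d) = -9 + 2*d (T(d) = (d + d) + (-4 - (1 + 4)) = 2*d + (-4 - 1*5) = 2*d + (-4 - 5) = 2*d - 9 = -9 + 2*d)
((5424 - 4833)/(27 + 3622))*T(V) = ((5424 - 4833)/(27 + 3622))*(-9 + 2*4) = (591/3649)*(-9 + 8) = (591*(1/3649))*(-1) = (591/3649)*(-1) = -591/3649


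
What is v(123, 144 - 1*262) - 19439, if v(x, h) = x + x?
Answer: -19193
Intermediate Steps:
v(x, h) = 2*x
v(123, 144 - 1*262) - 19439 = 2*123 - 19439 = 246 - 19439 = -19193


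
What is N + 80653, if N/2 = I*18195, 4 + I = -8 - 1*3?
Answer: -465197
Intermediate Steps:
I = -15 (I = -4 + (-8 - 1*3) = -4 + (-8 - 3) = -4 - 11 = -15)
N = -545850 (N = 2*(-15*18195) = 2*(-272925) = -545850)
N + 80653 = -545850 + 80653 = -465197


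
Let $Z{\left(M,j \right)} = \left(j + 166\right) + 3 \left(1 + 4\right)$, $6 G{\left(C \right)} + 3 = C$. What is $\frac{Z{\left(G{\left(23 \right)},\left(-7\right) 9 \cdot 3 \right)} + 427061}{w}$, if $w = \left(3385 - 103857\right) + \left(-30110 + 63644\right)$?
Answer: $- \frac{427053}{66938} \approx -6.3798$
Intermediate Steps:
$G{\left(C \right)} = - \frac{1}{2} + \frac{C}{6}$
$Z{\left(M,j \right)} = 181 + j$ ($Z{\left(M,j \right)} = \left(166 + j\right) + 3 \cdot 5 = \left(166 + j\right) + 15 = 181 + j$)
$w = -66938$ ($w = -100472 + 33534 = -66938$)
$\frac{Z{\left(G{\left(23 \right)},\left(-7\right) 9 \cdot 3 \right)} + 427061}{w} = \frac{\left(181 + \left(-7\right) 9 \cdot 3\right) + 427061}{-66938} = \left(\left(181 - 189\right) + 427061\right) \left(- \frac{1}{66938}\right) = \left(-8 + 427061\right) \left(- \frac{1}{66938}\right) = 427053 \left(- \frac{1}{66938}\right) = - \frac{427053}{66938}$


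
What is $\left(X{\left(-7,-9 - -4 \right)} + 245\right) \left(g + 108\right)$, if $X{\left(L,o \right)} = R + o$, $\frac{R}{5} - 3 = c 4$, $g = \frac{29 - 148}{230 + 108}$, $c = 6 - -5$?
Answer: $\frac{17282875}{338} \approx 51133.0$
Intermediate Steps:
$c = 11$ ($c = 6 + 5 = 11$)
$g = - \frac{119}{338} \approx -0.35207$
$R = 235$ ($R = 15 + 5 \cdot 11 \cdot 4 = 15 + 5 \cdot 44 = 15 + 220 = 235$)
$X{\left(L,o \right)} = 235 + o$
$\left(X{\left(-7,-9 - -4 \right)} + 245\right) \left(g + 108\right) = \left(\left(235 - 5\right) + 245\right) \left(- \frac{119}{338} + 108\right) = \left(\left(235 + \left(-9 + 4\right)\right) + 245\right) \frac{36385}{338} = \left(\left(235 - 5\right) + 245\right) \frac{36385}{338} = \left(230 + 245\right) \frac{36385}{338} = 475 \cdot \frac{36385}{338} = \frac{17282875}{338}$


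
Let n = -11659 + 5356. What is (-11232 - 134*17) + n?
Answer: -19813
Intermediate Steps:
n = -6303
(-11232 - 134*17) + n = (-11232 - 134*17) - 6303 = (-11232 - 2278) - 6303 = -13510 - 6303 = -19813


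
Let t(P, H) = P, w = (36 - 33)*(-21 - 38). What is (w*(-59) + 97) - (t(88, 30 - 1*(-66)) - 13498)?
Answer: 23950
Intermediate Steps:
w = -177 (w = 3*(-59) = -177)
(w*(-59) + 97) - (t(88, 30 - 1*(-66)) - 13498) = (-177*(-59) + 97) - (88 - 13498) = (10443 + 97) - 1*(-13410) = 10540 + 13410 = 23950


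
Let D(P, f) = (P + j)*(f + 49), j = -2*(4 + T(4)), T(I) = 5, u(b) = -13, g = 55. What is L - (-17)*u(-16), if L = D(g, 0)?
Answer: 1592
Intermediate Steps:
j = -18 (j = -2*(4 + 5) = -2*9 = -18)
D(P, f) = (-18 + P)*(49 + f) (D(P, f) = (P - 18)*(f + 49) = (-18 + P)*(49 + f))
L = 1813 (L = -882 - 18*0 + 49*55 + 55*0 = -882 + 0 + 2695 + 0 = 1813)
L - (-17)*u(-16) = 1813 - (-17)*(-13) = 1813 - 1*221 = 1813 - 221 = 1592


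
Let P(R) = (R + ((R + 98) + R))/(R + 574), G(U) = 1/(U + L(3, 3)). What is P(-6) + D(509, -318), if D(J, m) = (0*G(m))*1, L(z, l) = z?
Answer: 10/71 ≈ 0.14085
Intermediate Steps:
G(U) = 1/(3 + U) (G(U) = 1/(U + 3) = 1/(3 + U))
D(J, m) = 0 (D(J, m) = (0/(3 + m))*1 = 0*1 = 0)
P(R) = (98 + 3*R)/(574 + R) (P(R) = (R + ((98 + R) + R))/(574 + R) = (R + (98 + 2*R))/(574 + R) = (98 + 3*R)/(574 + R))
P(-6) + D(509, -318) = (98 + 3*(-6))/(574 - 6) + 0 = (98 - 18)/568 + 0 = (1/568)*80 + 0 = 10/71 + 0 = 10/71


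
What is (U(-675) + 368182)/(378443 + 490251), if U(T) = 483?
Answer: 368665/868694 ≈ 0.42439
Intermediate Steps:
(U(-675) + 368182)/(378443 + 490251) = (483 + 368182)/(378443 + 490251) = 368665/868694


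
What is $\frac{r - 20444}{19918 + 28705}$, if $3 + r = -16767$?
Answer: $- \frac{37214}{48623} \approx -0.76536$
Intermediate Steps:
$r = -16770$ ($r = -3 - 16767 = -16770$)
$\frac{r - 20444}{19918 + 28705} = \frac{-16770 - 20444}{19918 + 28705} = - \frac{37214}{48623}$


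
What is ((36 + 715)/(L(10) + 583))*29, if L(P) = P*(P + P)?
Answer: 751/27 ≈ 27.815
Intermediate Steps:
L(P) = 2*P² (L(P) = P*(2*P) = 2*P²)
((36 + 715)/(L(10) + 583))*29 = ((36 + 715)/(2*10² + 583))*29 = (751/(2*100 + 583))*29 = (751/(200 + 583))*29 = (751/783)*29 = 751/27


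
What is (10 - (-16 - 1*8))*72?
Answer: 2448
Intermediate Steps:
(10 - (-16 - 1*8))*72 = (10 - (-16 - 8))*72 = (10 - 1*(-24))*72 = (10 + 24)*72 = 34*72 = 2448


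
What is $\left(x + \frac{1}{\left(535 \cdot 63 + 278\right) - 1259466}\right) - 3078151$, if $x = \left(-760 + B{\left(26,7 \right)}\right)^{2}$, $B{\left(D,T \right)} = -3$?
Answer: $- \frac{3058783509307}{1225483} \approx -2.496 \cdot 10^{6}$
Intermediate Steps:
$x = 582169$ ($x = \left(-760 - 3\right)^{2} = \left(-763\right)^{2} = 582169$)
$\left(x + \frac{1}{\left(535 \cdot 63 + 278\right) - 1259466}\right) - 3078151 = \left(582169 + \frac{1}{\left(535 \cdot 63 + 278\right) - 1259466}\right) - 3078151 = \left(582169 + \frac{1}{\left(33705 + 278\right) - 1259466}\right) - 3078151 = \left(582169 + \frac{1}{33983 - 1259466}\right) - 3078151 = \left(582169 + \frac{1}{-1225483}\right) - 3078151 = \left(582169 - \frac{1}{1225483}\right) - 3078151 = \frac{713438212626}{1225483} - 3078151 = - \frac{3058783509307}{1225483}$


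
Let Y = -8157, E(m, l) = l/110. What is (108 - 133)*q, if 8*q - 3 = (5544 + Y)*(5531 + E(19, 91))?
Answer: 7950063915/176 ≈ 4.5171e+7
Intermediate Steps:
E(m, l) = l/110 (E(m, l) = l*(1/110) = l/110)
q = -1590012783/880 (q = 3/8 + ((5544 - 8157)*(5531 + (1/110)*91))/8 = 3/8 + (-2613*(5531 + 91/110))/8 = 3/8 + (-2613*608501/110)/8 = 3/8 + (1/8)*(-1590013113/110) = 3/8 - 1590013113/880 = -1590012783/880 ≈ -1.8068e+6)
(108 - 133)*q = (108 - 133)*(-1590012783/880) = -25*(-1590012783/880) = 7950063915/176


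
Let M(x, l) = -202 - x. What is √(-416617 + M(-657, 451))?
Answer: I*√416162 ≈ 645.11*I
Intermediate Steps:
√(-416617 + M(-657, 451)) = √(-416617 + (-202 - 1*(-657))) = √(-416617 + (-202 + 657)) = √(-416617 + 455) = √(-416162) = I*√416162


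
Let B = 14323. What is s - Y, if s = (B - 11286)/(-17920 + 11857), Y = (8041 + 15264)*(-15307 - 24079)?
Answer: 5565171492953/6063 ≈ 9.1789e+8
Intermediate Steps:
Y = -917890730 (Y = 23305*(-39386) = -917890730)
s = -3037/6063 (s = (14323 - 11286)/(-17920 + 11857) = 3037/(-6063) = 3037*(-1/6063) = -3037/6063 ≈ -0.50091)
s - Y = -3037/6063 - 1*(-917890730) = -3037/6063 + 917890730 = 5565171492953/6063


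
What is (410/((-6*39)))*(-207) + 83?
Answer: 5794/13 ≈ 445.69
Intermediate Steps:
(410/((-6*39)))*(-207) + 83 = (410/(-234))*(-207) + 83 = (410*(-1/234))*(-207) + 83 = -205/117*(-207) + 83 = 4715/13 + 83 = 5794/13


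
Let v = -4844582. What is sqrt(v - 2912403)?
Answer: I*sqrt(7756985) ≈ 2785.1*I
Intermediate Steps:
sqrt(v - 2912403) = sqrt(-4844582 - 2912403) = sqrt(-7756985) = I*sqrt(7756985)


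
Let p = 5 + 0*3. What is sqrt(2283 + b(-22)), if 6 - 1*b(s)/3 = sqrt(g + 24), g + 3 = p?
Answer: sqrt(2301 - 3*sqrt(26)) ≈ 47.809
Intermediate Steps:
p = 5 (p = 5 + 0 = 5)
g = 2 (g = -3 + 5 = 2)
b(s) = 18 - 3*sqrt(26) (b(s) = 18 - 3*sqrt(2 + 24) = 18 - 3*sqrt(26))
sqrt(2283 + b(-22)) = sqrt(2283 + (18 - 3*sqrt(26))) = sqrt(2301 - 3*sqrt(26))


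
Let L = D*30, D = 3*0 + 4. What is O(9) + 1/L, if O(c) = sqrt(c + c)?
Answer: 1/120 + 3*sqrt(2) ≈ 4.2510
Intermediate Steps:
D = 4 (D = 0 + 4 = 4)
O(c) = sqrt(2)*sqrt(c) (O(c) = sqrt(2*c) = sqrt(2)*sqrt(c))
L = 120 (L = 4*30 = 120)
O(9) + 1/L = sqrt(2)*sqrt(9) + 1/120 = sqrt(2)*3 + 1/120 = 3*sqrt(2) + 1/120 = 1/120 + 3*sqrt(2)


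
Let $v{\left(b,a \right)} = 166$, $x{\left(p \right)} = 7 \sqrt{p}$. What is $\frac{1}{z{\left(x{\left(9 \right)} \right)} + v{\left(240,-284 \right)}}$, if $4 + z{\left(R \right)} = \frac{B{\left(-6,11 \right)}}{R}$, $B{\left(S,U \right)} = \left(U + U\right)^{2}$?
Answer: $\frac{21}{3886} \approx 0.005404$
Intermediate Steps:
$B{\left(S,U \right)} = 4 U^{2}$ ($B{\left(S,U \right)} = \left(2 U\right)^{2} = 4 U^{2}$)
$z{\left(R \right)} = -4 + \frac{484}{R}$ ($z{\left(R \right)} = -4 + \frac{4 \cdot 11^{2}}{R} = -4 + \frac{4 \cdot 121}{R} = -4 + \frac{484}{R}$)
$\frac{1}{z{\left(x{\left(9 \right)} \right)} + v{\left(240,-284 \right)}} = \frac{1}{\left(-4 + \frac{484}{7 \sqrt{9}}\right) + 166} = \frac{1}{\left(-4 + \frac{484}{7 \cdot 3}\right) + 166} = \frac{1}{\left(-4 + \frac{484}{21}\right) + 166} = \frac{1}{\frac{400}{21} + 166} = \frac{1}{\frac{3886}{21}} = \frac{21}{3886}$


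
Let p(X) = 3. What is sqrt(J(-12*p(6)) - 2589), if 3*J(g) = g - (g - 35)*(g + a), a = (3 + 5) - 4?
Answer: 5*I*sqrt(1209)/3 ≈ 57.951*I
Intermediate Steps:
a = 4 (a = 8 - 4 = 4)
J(g) = g/3 - (-35 + g)*(4 + g)/3 (J(g) = (g - (g - 35)*(g + 4))/3 = (g - (-35 + g)*(4 + g))/3 = g/3 - (-35 + g)*(4 + g)/3)
sqrt(J(-12*p(6)) - 2589) = sqrt((140/3 - (-12*3)**2/3 + 32*(-12*3)/3) - 2589) = sqrt((140/3 - 1/3*(-36)**2 + (32/3)*(-36)) - 2589) = sqrt((140/3 - 1/3*1296 - 384) - 2589) = sqrt((140/3 - 432 - 384) - 2589) = sqrt(-2308/3 - 2589) = sqrt(-10075/3) = 5*I*sqrt(1209)/3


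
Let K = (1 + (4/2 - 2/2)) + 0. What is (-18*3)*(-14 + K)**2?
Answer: -7776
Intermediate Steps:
K = 2 (K = (1 + (4*(1/2) - 2*1/2)) + 0 = (1 + (2 - 1)) + 0 = (1 + 1) + 0 = 2 + 0 = 2)
(-18*3)*(-14 + K)**2 = (-18*3)*(-14 + 2)**2 = -54*(-12)**2 = -54*144 = -7776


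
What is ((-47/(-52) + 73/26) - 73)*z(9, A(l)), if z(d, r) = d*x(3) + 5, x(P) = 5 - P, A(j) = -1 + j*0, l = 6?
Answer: -82869/52 ≈ -1593.6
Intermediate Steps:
A(j) = -1 (A(j) = -1 + 0 = -1)
z(d, r) = 5 + 2*d (z(d, r) = d*(5 - 1*3) + 5 = d*(5 - 3) + 5 = d*2 + 5 = 2*d + 5 = 5 + 2*d)
((-47/(-52) + 73/26) - 73)*z(9, A(l)) = ((-47/(-52) + 73/26) - 73)*(5 + 2*9) = ((-47*(-1/52) + 73*(1/26)) - 73)*(5 + 18) = ((47/52 + 73/26) - 73)*23 = (193/52 - 73)*23 = -3603/52*23 = -82869/52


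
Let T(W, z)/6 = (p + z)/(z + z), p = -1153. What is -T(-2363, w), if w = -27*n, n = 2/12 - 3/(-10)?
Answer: -5828/21 ≈ -277.52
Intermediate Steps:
n = 7/15 (n = 2*(1/12) - 3*(-1/10) = 1/6 + 3/10 = 7/15 ≈ 0.46667)
w = -63/5 (w = -27*7/15 = -63/5 ≈ -12.600)
T(W, z) = 3*(-1153 + z)/z (T(W, z) = 6*((-1153 + z)/(z + z)) = 6*((-1153 + z)/((2*z))) = 6*((-1153 + z)*(1/(2*z))) = 6*((-1153 + z)/(2*z)) = 3*(-1153 + z)/z)
-T(-2363, w) = -(3 - 3459/(-63/5)) = -(3 - 3459*(-5/63)) = -(3 + 5765/21) = -1*5828/21 = -5828/21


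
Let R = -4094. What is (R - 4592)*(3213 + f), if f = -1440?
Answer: -15400278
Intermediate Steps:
(R - 4592)*(3213 + f) = (-4094 - 4592)*(3213 - 1440) = -8686*1773 = -15400278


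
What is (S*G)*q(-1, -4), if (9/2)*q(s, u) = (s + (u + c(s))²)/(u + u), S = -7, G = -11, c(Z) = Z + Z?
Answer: -2695/36 ≈ -74.861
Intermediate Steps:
c(Z) = 2*Z
q(s, u) = (s + (u + 2*s)²)/(9*u) (q(s, u) = 2*((s + (u + 2*s)²)/(u + u))/9 = 2*((s + (u + 2*s)²)/((2*u)))/9 = 2*((s + (u + 2*s)²)*(1/(2*u)))/9 = 2*((s + (u + 2*s)²)/(2*u))/9 = (s + (u + 2*s)²)/(9*u))
(S*G)*q(-1, -4) = (-7*(-11))*((⅑)*(-1 + (-4 + 2*(-1))²)/(-4)) = 77*((⅑)*(-¼)*(-1 + (-4 - 2)²)) = 77*((⅑)*(-¼)*(-1 + (-6)²)) = 77*((⅑)*(-¼)*(-1 + 36)) = 77*((⅑)*(-¼)*35) = 77*(-35/36) = -2695/36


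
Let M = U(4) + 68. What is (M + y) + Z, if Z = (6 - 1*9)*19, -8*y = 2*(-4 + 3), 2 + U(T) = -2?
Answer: 29/4 ≈ 7.2500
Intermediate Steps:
U(T) = -4 (U(T) = -2 - 2 = -4)
y = ¼ (y = -(-4 + 3)/4 = -(-1)/4 = -⅛*(-2) = ¼ ≈ 0.25000)
M = 64 (M = -4 + 68 = 64)
Z = -57 (Z = (6 - 9)*19 = -3*19 = -57)
(M + y) + Z = (64 + ¼) - 57 = 257/4 - 57 = 29/4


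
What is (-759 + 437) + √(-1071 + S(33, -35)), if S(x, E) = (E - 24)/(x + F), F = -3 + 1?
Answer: -322 + 2*I*√257765/31 ≈ -322.0 + 32.755*I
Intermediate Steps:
F = -2
S(x, E) = (-24 + E)/(-2 + x) (S(x, E) = (E - 24)/(x - 2) = (-24 + E)/(-2 + x))
(-759 + 437) + √(-1071 + S(33, -35)) = (-759 + 437) + √(-1071 + (-24 - 35)/(-2 + 33)) = -322 + √(-1071 - 59/31) = -322 + √(-33260/31) = -322 + 2*I*√257765/31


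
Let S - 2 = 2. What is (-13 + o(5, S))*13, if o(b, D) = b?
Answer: -104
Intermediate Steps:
S = 4 (S = 2 + 2 = 4)
(-13 + o(5, S))*13 = (-13 + 5)*13 = -8*13 = -104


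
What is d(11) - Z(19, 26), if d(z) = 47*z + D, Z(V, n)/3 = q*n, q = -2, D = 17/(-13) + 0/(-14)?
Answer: 8732/13 ≈ 671.69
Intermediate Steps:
D = -17/13 (D = 17*(-1/13) + 0*(-1/14) = -17/13 + 0 = -17/13 ≈ -1.3077)
Z(V, n) = -6*n (Z(V, n) = 3*(-2*n) = -6*n)
d(z) = -17/13 + 47*z (d(z) = 47*z - 17/13 = -17/13 + 47*z)
d(11) - Z(19, 26) = (-17/13 + 47*11) - (-6)*26 = (-17/13 + 517) - 1*(-156) = 6704/13 + 156 = 8732/13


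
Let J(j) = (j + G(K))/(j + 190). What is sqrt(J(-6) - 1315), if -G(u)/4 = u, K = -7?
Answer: 3*I*sqrt(309143)/46 ≈ 36.261*I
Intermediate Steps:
G(u) = -4*u
J(j) = (28 + j)/(190 + j) (J(j) = (j - 4*(-7))/(j + 190) = (j + 28)/(190 + j) = (28 + j)/(190 + j))
sqrt(J(-6) - 1315) = sqrt((28 - 6)/(190 - 6) - 1315) = sqrt(22/184 - 1315) = sqrt((1/184)*22 - 1315) = sqrt(11/92 - 1315) = sqrt(-120969/92) = 3*I*sqrt(309143)/46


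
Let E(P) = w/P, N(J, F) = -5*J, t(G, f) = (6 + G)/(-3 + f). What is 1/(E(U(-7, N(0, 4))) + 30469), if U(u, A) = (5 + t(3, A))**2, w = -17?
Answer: 4/121859 ≈ 3.2825e-5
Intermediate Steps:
t(G, f) = (6 + G)/(-3 + f)
U(u, A) = (5 + 9/(-3 + A))**2 (U(u, A) = (5 + (6 + 3)/(-3 + A))**2 = (5 + 9/(-3 + A))**2)
E(P) = -17/P
1/(E(U(-7, N(0, 4))) + 30469) = 1/(-17*(-3 - 5*0)**2/(-6 + 5*(-5*0))**2 + 30469) = 1/(-17*(-3 + 0)**2/(-6 + 5*0)**2 + 30469) = 1/(-17*9/(-6 + 0)**2 + 30469) = 1/(-17/((-6)**2*(1/9)) + 30469) = 1/(-17/(36*(1/9)) + 30469) = 1/(-17/4 + 30469) = 1/(121859/4) = 4/121859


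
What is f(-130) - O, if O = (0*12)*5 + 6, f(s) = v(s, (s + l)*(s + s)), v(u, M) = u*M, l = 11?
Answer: -4022206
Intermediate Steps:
v(u, M) = M*u
f(s) = 2*s**2*(11 + s) (f(s) = ((s + 11)*(s + s))*s = ((11 + s)*(2*s))*s = (2*s*(11 + s))*s = 2*s**2*(11 + s))
O = 6 (O = 0*5 + 6 = 0 + 6 = 6)
f(-130) - O = 2*(-130)**2*(11 - 130) - 1*6 = 2*16900*(-119) - 6 = -4022200 - 6 = -4022206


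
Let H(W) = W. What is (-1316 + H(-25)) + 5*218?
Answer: -251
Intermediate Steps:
(-1316 + H(-25)) + 5*218 = (-1316 - 25) + 5*218 = -1341 + 1090 = -251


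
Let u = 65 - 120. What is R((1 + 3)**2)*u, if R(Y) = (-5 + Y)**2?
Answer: -6655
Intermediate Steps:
u = -55
R((1 + 3)**2)*u = (-5 + (1 + 3)**2)**2*(-55) = (-5 + 4**2)**2*(-55) = (-5 + 16)**2*(-55) = 11**2*(-55) = 121*(-55) = -6655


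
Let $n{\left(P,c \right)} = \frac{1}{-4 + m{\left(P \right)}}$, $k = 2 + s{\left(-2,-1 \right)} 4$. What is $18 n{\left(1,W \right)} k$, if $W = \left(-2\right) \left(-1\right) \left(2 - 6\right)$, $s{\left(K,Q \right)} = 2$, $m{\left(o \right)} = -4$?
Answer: $- \frac{45}{2} \approx -22.5$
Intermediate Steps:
$W = -8$ ($W = 2 \left(2 - 6\right) = 2 \left(-4\right) = -8$)
$k = 10$ ($k = 2 + 2 \cdot 4 = 2 + 8 = 10$)
$n{\left(P,c \right)} = - \frac{1}{8}$ ($n{\left(P,c \right)} = \frac{1}{-4 - 4} = \frac{1}{-8} = - \frac{1}{8}$)
$18 n{\left(1,W \right)} k = 18 \left(- \frac{1}{8}\right) 10 = \left(- \frac{9}{4}\right) 10 = - \frac{45}{2}$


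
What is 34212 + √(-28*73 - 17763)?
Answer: 34212 + I*√19807 ≈ 34212.0 + 140.74*I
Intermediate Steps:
34212 + √(-28*73 - 17763) = 34212 + √(-2044 - 17763) = 34212 + √(-19807) = 34212 + I*√19807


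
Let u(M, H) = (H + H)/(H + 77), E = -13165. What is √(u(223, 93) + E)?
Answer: 2*I*√23777305/85 ≈ 114.73*I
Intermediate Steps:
u(M, H) = 2*H/(77 + H) (u(M, H) = (2*H)/(77 + H) = 2*H/(77 + H))
√(u(223, 93) + E) = √(2*93/(77 + 93) - 13165) = √(2*93/170 - 13165) = √(2*93*(1/170) - 13165) = √(93/85 - 13165) = √(-1118932/85) = 2*I*√23777305/85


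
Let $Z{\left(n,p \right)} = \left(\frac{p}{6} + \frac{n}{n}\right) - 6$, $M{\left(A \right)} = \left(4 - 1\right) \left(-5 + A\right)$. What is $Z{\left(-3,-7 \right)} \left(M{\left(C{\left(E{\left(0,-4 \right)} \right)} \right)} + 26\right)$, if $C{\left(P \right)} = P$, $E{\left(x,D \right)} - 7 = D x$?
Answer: $- \frac{592}{3} \approx -197.33$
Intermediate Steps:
$E{\left(x,D \right)} = 7 + D x$
$M{\left(A \right)} = -15 + 3 A$ ($M{\left(A \right)} = 3 \left(-5 + A\right) = -15 + 3 A$)
$Z{\left(n,p \right)} = -5 + \frac{p}{6}$ ($Z{\left(n,p \right)} = \left(p \frac{1}{6} + 1\right) - 6 = \left(\frac{p}{6} + 1\right) - 6 = \left(1 + \frac{p}{6}\right) - 6 = -5 + \frac{p}{6}$)
$Z{\left(-3,-7 \right)} \left(M{\left(C{\left(E{\left(0,-4 \right)} \right)} \right)} + 26\right) = \left(-5 + \frac{1}{6} \left(-7\right)\right) \left(\left(-15 + 3 \left(7 - 0\right)\right) + 26\right) = \left(-5 - \frac{7}{6}\right) \left(\left(-15 + 3 \left(7 + 0\right)\right) + 26\right) = - \frac{37 \left(\left(-15 + 3 \cdot 7\right) + 26\right)}{6} = - \frac{37 \left(\left(-15 + 21\right) + 26\right)}{6} = - \frac{37 \left(6 + 26\right)}{6} = \left(- \frac{37}{6}\right) 32 = - \frac{592}{3}$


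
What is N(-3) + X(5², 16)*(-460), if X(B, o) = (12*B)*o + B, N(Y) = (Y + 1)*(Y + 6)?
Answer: -2219506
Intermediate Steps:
N(Y) = (1 + Y)*(6 + Y)
X(B, o) = B + 12*B*o (X(B, o) = 12*B*o + B = B + 12*B*o)
N(-3) + X(5², 16)*(-460) = (6 + (-3)² + 7*(-3)) + (5²*(1 + 12*16))*(-460) = (6 + 9 - 21) + (25*(1 + 192))*(-460) = -6 + (25*193)*(-460) = -6 + 4825*(-460) = -6 - 2219500 = -2219506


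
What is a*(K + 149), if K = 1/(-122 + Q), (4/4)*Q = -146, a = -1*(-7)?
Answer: 279517/268 ≈ 1043.0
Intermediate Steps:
a = 7
Q = -146
K = -1/268 (K = 1/(-122 - 146) = 1/(-268) = -1/268 ≈ -0.0037313)
a*(K + 149) = 7*(-1/268 + 149) = 7*(39931/268) = 279517/268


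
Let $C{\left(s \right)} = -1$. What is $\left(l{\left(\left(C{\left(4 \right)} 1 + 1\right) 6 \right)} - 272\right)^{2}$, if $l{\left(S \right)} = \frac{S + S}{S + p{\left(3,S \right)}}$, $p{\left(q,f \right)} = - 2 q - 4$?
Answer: $73984$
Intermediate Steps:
$p{\left(q,f \right)} = -4 - 2 q$
$l{\left(S \right)} = \frac{2 S}{-10 + S}$ ($l{\left(S \right)} = \frac{S + S}{S - 10} = \frac{2 S}{S - 10} = \frac{2 S}{-10 + S}$)
$\left(l{\left(\left(C{\left(4 \right)} 1 + 1\right) 6 \right)} - 272\right)^{2} = \left(\frac{2 \left(\left(-1\right) 1 + 1\right) 6}{-10 + \left(\left(-1\right) 1 + 1\right) 6} - 272\right)^{2} = \left(\frac{2 \left(-1 + 1\right) 6}{-10 + \left(-1 + 1\right) 6} - 272\right)^{2} = \left(\frac{2 \cdot 0 \cdot 6}{-10 + 0 \cdot 6} - 272\right)^{2} = \left(2 \cdot 0 \frac{1}{-10 + 0} - 272\right)^{2} = \left(2 \cdot 0 \frac{1}{-10} - 272\right)^{2} = \left(2 \cdot 0 \left(- \frac{1}{10}\right) - 272\right)^{2} = \left(0 - 272\right)^{2} = \left(-272\right)^{2} = 73984$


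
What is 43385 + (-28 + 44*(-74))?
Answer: 40101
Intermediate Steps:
43385 + (-28 + 44*(-74)) = 43385 + (-28 - 3256) = 43385 - 3284 = 40101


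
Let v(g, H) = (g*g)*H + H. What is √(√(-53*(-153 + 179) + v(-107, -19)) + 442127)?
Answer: √(442127 + 4*I*√13683) ≈ 664.93 + 0.352*I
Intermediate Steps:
v(g, H) = H + H*g² (v(g, H) = g²*H + H = H*g² + H = H + H*g²)
√(√(-53*(-153 + 179) + v(-107, -19)) + 442127) = √(√(-53*(-153 + 179) - 19*(1 + (-107)²)) + 442127) = √(√(-53*26 - 19*(1 + 11449)) + 442127) = √(√(-1378 - 19*11450) + 442127) = √(√(-1378 - 217550) + 442127) = √(√(-218928) + 442127) = √(4*I*√13683 + 442127) = √(442127 + 4*I*√13683)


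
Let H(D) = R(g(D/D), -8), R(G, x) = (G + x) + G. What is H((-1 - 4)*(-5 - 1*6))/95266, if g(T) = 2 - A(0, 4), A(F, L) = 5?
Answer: -7/47633 ≈ -0.00014696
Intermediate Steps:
g(T) = -3 (g(T) = 2 - 1*5 = 2 - 5 = -3)
R(G, x) = x + 2*G
H(D) = -14 (H(D) = -8 + 2*(-3) = -8 - 6 = -14)
H((-1 - 4)*(-5 - 1*6))/95266 = -14/95266 = -14*1/95266 = -7/47633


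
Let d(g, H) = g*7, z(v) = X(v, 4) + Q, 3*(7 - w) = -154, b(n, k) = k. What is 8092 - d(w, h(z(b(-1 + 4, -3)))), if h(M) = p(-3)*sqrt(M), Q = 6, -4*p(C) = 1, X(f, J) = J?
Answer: 23051/3 ≈ 7683.7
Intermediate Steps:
p(C) = -1/4 (p(C) = -1/4*1 = -1/4)
w = 175/3 (w = 7 - 1/3*(-154) = 7 + 154/3 = 175/3 ≈ 58.333)
z(v) = 10 (z(v) = 4 + 6 = 10)
h(M) = -sqrt(M)/4
d(g, H) = 7*g
8092 - d(w, h(z(b(-1 + 4, -3)))) = 8092 - 7*175/3 = 8092 - 1*1225/3 = 8092 - 1225/3 = 23051/3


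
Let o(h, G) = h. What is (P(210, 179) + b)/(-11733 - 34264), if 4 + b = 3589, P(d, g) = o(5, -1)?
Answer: -3590/45997 ≈ -0.078049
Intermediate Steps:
P(d, g) = 5
b = 3585 (b = -4 + 3589 = 3585)
(P(210, 179) + b)/(-11733 - 34264) = (5 + 3585)/(-11733 - 34264) = 3590/(-45997) = 3590*(-1/45997) = -3590/45997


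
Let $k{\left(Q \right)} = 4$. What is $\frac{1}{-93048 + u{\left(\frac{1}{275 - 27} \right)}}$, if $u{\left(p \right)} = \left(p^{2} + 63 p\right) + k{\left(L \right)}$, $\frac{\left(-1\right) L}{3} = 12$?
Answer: $- \frac{61504}{5722562551} \approx -1.0748 \cdot 10^{-5}$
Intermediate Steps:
$L = -36$ ($L = \left(-3\right) 12 = -36$)
$u{\left(p \right)} = 4 + p^{2} + 63 p$ ($u{\left(p \right)} = \left(p^{2} + 63 p\right) + 4 = 4 + p^{2} + 63 p$)
$\frac{1}{-93048 + u{\left(\frac{1}{275 - 27} \right)}} = \frac{1}{-93048 + \left(4 + \left(\frac{1}{275 - 27}\right)^{2} + \frac{63}{275 - 27}\right)} = \frac{1}{-93048 + \left(4 + \left(\frac{1}{248}\right)^{2} + \frac{63}{248}\right)} = \frac{1}{-93048 + \left(4 + \left(\frac{1}{248}\right)^{2} + 63 \cdot \frac{1}{248}\right)} = \frac{1}{-93048 + \left(4 + \frac{1}{61504} + \frac{63}{248}\right)} = \frac{1}{-93048 + \frac{261641}{61504}} = \frac{1}{- \frac{5722562551}{61504}} = - \frac{61504}{5722562551}$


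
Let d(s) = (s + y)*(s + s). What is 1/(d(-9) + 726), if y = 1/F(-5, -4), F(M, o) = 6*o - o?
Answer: 10/8889 ≈ 0.0011250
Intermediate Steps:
F(M, o) = 5*o
y = -1/20 (y = 1/(5*(-4)) = 1/(-20) = -1/20 ≈ -0.050000)
d(s) = 2*s*(-1/20 + s) (d(s) = (s - 1/20)*(s + s) = (-1/20 + s)*(2*s) = 2*s*(-1/20 + s))
1/(d(-9) + 726) = 1/((1/10)*(-9)*(-1 + 20*(-9)) + 726) = 1/((1/10)*(-9)*(-1 - 180) + 726) = 1/((1/10)*(-9)*(-181) + 726) = 1/(1629/10 + 726) = 1/(8889/10) = 10/8889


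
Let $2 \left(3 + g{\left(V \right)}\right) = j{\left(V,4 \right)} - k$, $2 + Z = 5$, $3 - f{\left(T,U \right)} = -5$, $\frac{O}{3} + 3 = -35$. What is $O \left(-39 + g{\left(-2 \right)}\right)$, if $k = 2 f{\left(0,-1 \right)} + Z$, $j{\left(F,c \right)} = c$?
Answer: $5643$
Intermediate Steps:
$O = -114$ ($O = -9 + 3 \left(-35\right) = -9 - 105 = -114$)
$f{\left(T,U \right)} = 8$ ($f{\left(T,U \right)} = 3 - -5 = 3 + 5 = 8$)
$Z = 3$ ($Z = -2 + 5 = 3$)
$k = 19$ ($k = 2 \cdot 8 + 3 = 16 + 3 = 19$)
$g{\left(V \right)} = - \frac{21}{2}$ ($g{\left(V \right)} = -3 + \frac{4 - 19}{2} = -3 + \frac{1}{2} \left(-15\right) = -3 - \frac{15}{2} = - \frac{21}{2}$)
$O \left(-39 + g{\left(-2 \right)}\right) = - 114 \left(-39 - \frac{21}{2}\right) = \left(-114\right) \left(- \frac{99}{2}\right) = 5643$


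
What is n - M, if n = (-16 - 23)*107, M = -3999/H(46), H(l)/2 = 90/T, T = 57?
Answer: -58133/20 ≈ -2906.6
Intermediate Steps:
H(l) = 60/19 (H(l) = 2*(90/57) = 2*(90*(1/57)) = 2*(30/19) = 60/19)
M = -25327/20 (M = -3999/60/19 = -3999*19/60 = -25327/20 ≈ -1266.3)
n = -4173 (n = -39*107 = -4173)
n - M = -4173 - 1*(-25327/20) = -4173 + 25327/20 = -58133/20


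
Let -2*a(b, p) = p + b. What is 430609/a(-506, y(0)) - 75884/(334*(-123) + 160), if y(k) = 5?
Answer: 17640390440/10250961 ≈ 1720.9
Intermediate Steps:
a(b, p) = -b/2 - p/2 (a(b, p) = -(p + b)/2 = -(b + p)/2 = -b/2 - p/2)
430609/a(-506, y(0)) - 75884/(334*(-123) + 160) = 430609/(-½*(-506) - ½*5) - 75884/(334*(-123) + 160) = 430609/(253 - 5/2) - 75884/(-41082 + 160) = 430609/(501/2) - 75884/(-40922) = 430609*(2/501) - 75884*(-1/40922) = 861218/501 + 37942/20461 = 17640390440/10250961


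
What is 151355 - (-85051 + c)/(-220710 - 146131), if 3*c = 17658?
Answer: 55523140390/366841 ≈ 1.5135e+5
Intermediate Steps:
c = 5886 (c = (⅓)*17658 = 5886)
151355 - (-85051 + c)/(-220710 - 146131) = 151355 - (-85051 + 5886)/(-220710 - 146131) = 151355 - (-79165)/(-366841) = 151355 - (-79165)*(-1)/366841 = 151355 - 1*79165/366841 = 151355 - 79165/366841 = 55523140390/366841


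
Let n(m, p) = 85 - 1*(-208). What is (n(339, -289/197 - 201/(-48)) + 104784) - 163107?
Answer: -58030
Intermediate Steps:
n(m, p) = 293 (n(m, p) = 85 + 208 = 293)
(n(339, -289/197 - 201/(-48)) + 104784) - 163107 = (293 + 104784) - 163107 = 105077 - 163107 = -58030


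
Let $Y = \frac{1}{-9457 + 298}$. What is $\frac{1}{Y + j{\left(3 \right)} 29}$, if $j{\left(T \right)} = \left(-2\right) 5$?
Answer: $- \frac{9159}{2656111} \approx -0.0034483$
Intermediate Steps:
$j{\left(T \right)} = -10$
$Y = - \frac{1}{9159}$ ($Y = \frac{1}{-9159} = - \frac{1}{9159} \approx -0.00010918$)
$\frac{1}{Y + j{\left(3 \right)} 29} = \frac{1}{- \frac{1}{9159} - 290} = \frac{1}{- \frac{2656111}{9159}} = - \frac{9159}{2656111}$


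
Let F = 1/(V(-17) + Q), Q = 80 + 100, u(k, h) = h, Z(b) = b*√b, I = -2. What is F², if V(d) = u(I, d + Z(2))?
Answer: 26577/705486721 - 652*√2/705486721 ≈ 3.6365e-5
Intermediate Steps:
Z(b) = b^(3/2)
V(d) = d + 2*√2 (V(d) = d + 2^(3/2) = d + 2*√2)
Q = 180
F = 1/(163 + 2*√2) (F = 1/((-17 + 2*√2) + 180) = 1/(163 + 2*√2) ≈ 0.0060303)
F² = (163/26561 - 2*√2/26561)²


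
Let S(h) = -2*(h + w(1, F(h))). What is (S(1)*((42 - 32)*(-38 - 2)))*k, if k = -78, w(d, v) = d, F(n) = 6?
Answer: -124800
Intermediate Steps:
S(h) = -2 - 2*h (S(h) = -2*(h + 1) = -2*(1 + h) = -2 - 2*h)
(S(1)*((42 - 32)*(-38 - 2)))*k = ((-2 - 2*1)*((42 - 32)*(-38 - 2)))*(-78) = ((-2 - 2)*(10*(-40)))*(-78) = -4*(-400)*(-78) = 1600*(-78) = -124800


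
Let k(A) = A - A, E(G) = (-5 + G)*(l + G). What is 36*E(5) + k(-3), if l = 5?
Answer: 0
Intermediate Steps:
E(G) = (-5 + G)*(5 + G)
k(A) = 0
36*E(5) + k(-3) = 36*(-25 + 5²) + 0 = 36*(-25 + 25) + 0 = 36*0 + 0 = 0 + 0 = 0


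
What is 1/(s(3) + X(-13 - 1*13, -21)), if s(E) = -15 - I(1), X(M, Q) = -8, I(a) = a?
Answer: -1/24 ≈ -0.041667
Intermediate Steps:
s(E) = -16 (s(E) = -15 - 1*1 = -15 - 1 = -16)
1/(s(3) + X(-13 - 1*13, -21)) = 1/(-16 - 8) = 1/(-24) = -1/24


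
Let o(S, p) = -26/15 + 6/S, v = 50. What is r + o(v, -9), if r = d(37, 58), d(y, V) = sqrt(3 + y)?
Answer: -121/75 + 2*sqrt(10) ≈ 4.7112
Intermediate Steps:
r = 2*sqrt(10) (r = sqrt(3 + 37) = sqrt(40) = 2*sqrt(10) ≈ 6.3246)
o(S, p) = -26/15 + 6/S (o(S, p) = -26*1/15 + 6/S = -26/15 + 6/S)
r + o(v, -9) = 2*sqrt(10) + (-26/15 + 6/50) = 2*sqrt(10) + (-26/15 + 6*(1/50)) = 2*sqrt(10) + (-26/15 + 3/25) = 2*sqrt(10) - 121/75 = -121/75 + 2*sqrt(10)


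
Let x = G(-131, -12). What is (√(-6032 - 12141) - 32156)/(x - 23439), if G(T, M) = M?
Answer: 32156/23451 - I*√18173/23451 ≈ 1.3712 - 0.0057485*I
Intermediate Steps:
x = -12
(√(-6032 - 12141) - 32156)/(x - 23439) = (√(-6032 - 12141) - 32156)/(-12 - 23439) = (√(-18173) - 32156)/(-23451) = (I*√18173 - 32156)*(-1/23451) = (-32156 + I*√18173)*(-1/23451) = 32156/23451 - I*√18173/23451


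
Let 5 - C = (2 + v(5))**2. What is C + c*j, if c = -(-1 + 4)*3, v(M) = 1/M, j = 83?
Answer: -18671/25 ≈ -746.84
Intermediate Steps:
C = 4/25 (C = 5 - (2 + 1/5)**2 = 5 - (11/5)**2 = 5 - 1*121/25 = 5 - 121/25 = 4/25 ≈ 0.16000)
c = -9 (c = -3*3 = -1*9 = -9)
C + c*j = 4/25 - 9*83 = 4/25 - 747 = -18671/25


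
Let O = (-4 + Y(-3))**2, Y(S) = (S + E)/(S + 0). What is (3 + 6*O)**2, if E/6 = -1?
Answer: 81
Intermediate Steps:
E = -6 (E = 6*(-1) = -6)
Y(S) = (-6 + S)/S (Y(S) = (S - 6)/(S + 0) = (-6 + S)/S)
O = 1 (O = (-4 + (-6 - 3)/(-3))**2 = (-4 - 1/3*(-9))**2 = (-4 + 3)**2 = (-1)**2 = 1)
(3 + 6*O)**2 = (3 + 6*1)**2 = (3 + 6)**2 = 9**2 = 81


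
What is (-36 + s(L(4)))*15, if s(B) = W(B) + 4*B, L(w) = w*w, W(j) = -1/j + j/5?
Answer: 7473/16 ≈ 467.06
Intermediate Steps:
W(j) = -1/j + j/5 (W(j) = -1/j + j*(⅕) = -1/j + j/5)
L(w) = w²
s(B) = -1/B + 21*B/5 (s(B) = (-1/B + B/5) + 4*B = -1/B + 21*B/5)
(-36 + s(L(4)))*15 = (-36 + (-1/(4²) + (21/5)*4²))*15 = (-36 + (-1/16 + (21/5)*16))*15 = (-36 + (-1*1/16 + 336/5))*15 = (-36 + (-1/16 + 336/5))*15 = (-36 + 5371/80)*15 = (2491/80)*15 = 7473/16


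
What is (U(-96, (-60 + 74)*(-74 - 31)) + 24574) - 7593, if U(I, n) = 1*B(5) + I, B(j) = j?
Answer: 16890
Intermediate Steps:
U(I, n) = 5 + I (U(I, n) = 1*5 + I = 5 + I)
(U(-96, (-60 + 74)*(-74 - 31)) + 24574) - 7593 = ((5 - 96) + 24574) - 7593 = (-91 + 24574) - 7593 = 24483 - 7593 = 16890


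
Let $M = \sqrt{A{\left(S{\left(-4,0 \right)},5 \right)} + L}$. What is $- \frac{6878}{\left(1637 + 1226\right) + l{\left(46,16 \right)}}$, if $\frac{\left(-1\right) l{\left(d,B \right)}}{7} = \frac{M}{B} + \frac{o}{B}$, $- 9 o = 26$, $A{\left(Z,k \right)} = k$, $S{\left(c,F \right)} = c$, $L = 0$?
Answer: $- \frac{58358234304}{24302611753} - \frac{8913888 \sqrt{5}}{24302611753} \approx -2.4021$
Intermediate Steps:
$o = - \frac{26}{9}$ ($o = \left(- \frac{1}{9}\right) 26 = - \frac{26}{9} \approx -2.8889$)
$M = \sqrt{5}$ ($M = \sqrt{5 + 0} = \sqrt{5} \approx 2.2361$)
$l{\left(d,B \right)} = \frac{182}{9 B} - \frac{7 \sqrt{5}}{B}$ ($l{\left(d,B \right)} = - 7 \left(\frac{\sqrt{5}}{B} - \frac{26}{9 B}\right) = - 7 \left(- \frac{26}{9 B} + \frac{\sqrt{5}}{B}\right) = \frac{182}{9 B} - \frac{7 \sqrt{5}}{B}$)
$- \frac{6878}{\left(1637 + 1226\right) + l{\left(46,16 \right)}} = - \frac{6878}{\left(1637 + 1226\right) + \frac{7 \left(26 - 9 \sqrt{5}\right)}{9 \cdot 16}} = - \frac{6878}{2863 + \frac{7}{9} \cdot \frac{1}{16} \left(26 - 9 \sqrt{5}\right)} = - \frac{6878}{2863 + \left(\frac{91}{72} - \frac{7 \sqrt{5}}{16}\right)} = - \frac{6878}{\frac{206227}{72} - \frac{7 \sqrt{5}}{16}}$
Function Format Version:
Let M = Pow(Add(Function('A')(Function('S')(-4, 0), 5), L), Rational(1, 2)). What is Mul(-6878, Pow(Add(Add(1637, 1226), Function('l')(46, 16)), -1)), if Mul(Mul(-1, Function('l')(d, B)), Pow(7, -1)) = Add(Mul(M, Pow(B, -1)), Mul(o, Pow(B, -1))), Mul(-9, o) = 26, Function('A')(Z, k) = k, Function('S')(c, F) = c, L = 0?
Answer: Add(Rational(-58358234304, 24302611753), Mul(Rational(-8913888, 24302611753), Pow(5, Rational(1, 2)))) ≈ -2.4021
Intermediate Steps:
o = Rational(-26, 9) (o = Mul(Rational(-1, 9), 26) = Rational(-26, 9) ≈ -2.8889)
M = Pow(5, Rational(1, 2)) (M = Pow(Add(5, 0), Rational(1, 2)) = Pow(5, Rational(1, 2)) ≈ 2.2361)
Function('l')(d, B) = Add(Mul(Rational(182, 9), Pow(B, -1)), Mul(-7, Pow(5, Rational(1, 2)), Pow(B, -1))) (Function('l')(d, B) = Mul(-7, Add(Mul(Pow(5, Rational(1, 2)), Pow(B, -1)), Mul(Rational(-26, 9), Pow(B, -1)))) = Mul(-7, Add(Mul(Rational(-26, 9), Pow(B, -1)), Mul(Pow(5, Rational(1, 2)), Pow(B, -1)))) = Add(Mul(Rational(182, 9), Pow(B, -1)), Mul(-7, Pow(5, Rational(1, 2)), Pow(B, -1))))
Mul(-6878, Pow(Add(Add(1637, 1226), Function('l')(46, 16)), -1)) = Mul(-6878, Pow(Add(Add(1637, 1226), Mul(Rational(7, 9), Pow(16, -1), Add(26, Mul(-9, Pow(5, Rational(1, 2)))))), -1)) = Mul(-6878, Pow(Add(2863, Mul(Rational(7, 9), Rational(1, 16), Add(26, Mul(-9, Pow(5, Rational(1, 2)))))), -1)) = Mul(-6878, Pow(Add(2863, Add(Rational(91, 72), Mul(Rational(-7, 16), Pow(5, Rational(1, 2))))), -1)) = Mul(-6878, Pow(Add(Rational(206227, 72), Mul(Rational(-7, 16), Pow(5, Rational(1, 2)))), -1))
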